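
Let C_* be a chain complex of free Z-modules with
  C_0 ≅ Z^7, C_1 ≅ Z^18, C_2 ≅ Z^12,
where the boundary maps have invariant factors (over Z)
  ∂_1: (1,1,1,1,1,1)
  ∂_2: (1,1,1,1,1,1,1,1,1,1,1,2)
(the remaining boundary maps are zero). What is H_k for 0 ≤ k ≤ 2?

H_0: b_0 = 7 − 0 − 6 = 1; torsion from ∂_1 factors > 1: none. So H_0 = Z.
H_1: b_1 = 18 − 6 − 12 = 0; torsion from ∂_2 factors > 1: [2]. So H_1 = Z/2.
H_2: b_2 = 12 − 12 − 0 = 0; torsion from ∂_3 factors > 1: none. So H_2 = 0.

H_0 = Z,  H_1 = Z/2,  H_2 = 0.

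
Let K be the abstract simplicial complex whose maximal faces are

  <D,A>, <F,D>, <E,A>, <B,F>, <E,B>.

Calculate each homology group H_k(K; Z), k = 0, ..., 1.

H_0 = Z,  H_1 = Z.

Take the total order A < B < D < E < F on the vertex set. Then K (dimension 1) consists of the simplices:

  0-simplices (5): A, B, D, E, F
  1-simplices (5): AD, AE, BE, BF, DF

so the chain groups are C_0 ≅ Z^5, C_1 ≅ Z^5.

∂_1: C_1 → C_0 is given by ∂[p,q] = [q] − [p]. For instance
  ∂DF = F − D.
This gives a 5×5 integer matrix of rank 4; reducing to Smith normal form yields diagonal entries (1,1,1,1).

Now H_k = ker ∂_k / im ∂_{k+1}, so:

  H_0: rank C_0 − rank ∂_1 = 5 − 4 = 1, and the invariant factors of ∂_1 are all 1, so H_0 ≅ Z.
  H_1: rank ker ∂_1 − rank ∂_2 = (5 − 4) − 0 = 1, and there is no ∂_2, so H_1 ≅ Z.

(K is a triangulation of the circle S^1.)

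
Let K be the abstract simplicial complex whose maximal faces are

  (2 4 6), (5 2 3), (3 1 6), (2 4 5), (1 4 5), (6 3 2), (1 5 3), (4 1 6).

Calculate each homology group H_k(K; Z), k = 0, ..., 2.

K has 6 vertices, 12 edges, 8 triangles.
rank ∂_0 = 0, rank ∂_1 = 5 ⇒ b_0 = 6 − 0 − 5 = 1; all invariant factors of ∂_1 are 1 so no torsion. So H_0 = Z.
rank ∂_1 = 5, rank ∂_2 = 7 ⇒ b_1 = 12 − 5 − 7 = 0; all invariant factors of ∂_2 are 1 so no torsion. So H_1 = 0.
rank ∂_2 = 7, rank ∂_3 = 0 ⇒ b_2 = 8 − 7 − 0 = 1. So H_2 = Z.

H_0 = Z,  H_1 = 0,  H_2 = Z.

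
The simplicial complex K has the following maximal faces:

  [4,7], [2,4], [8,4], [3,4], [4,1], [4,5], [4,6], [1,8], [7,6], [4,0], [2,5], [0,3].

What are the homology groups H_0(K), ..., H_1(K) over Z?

Fix the vertex order 0 < 1 < 2 < 3 < 4 < 5 < 6 < 7 < 8 and write every simplex with vertices in increasing order. Then dim K = 1 and the simplices of K are:

  0-simplices (9): [0], [1], [2], [3], [4], [5], [6], [7], [8]
  1-simplices (12): [0,3], [0,4], [1,4], [1,8], [2,4], [2,5], [3,4], [4,5], [4,6], [4,7], [4,8], [6,7]

Hence C_0 ≅ Z^9, C_1 ≅ Z^12.

The boundary map ∂_1: C_1 → C_0 is given by ∂[p,q] = [q] − [p]. For instance
  ∂[2,5] = [5] − [2].
As a 9×12 matrix over Z this has rank 8, with invariant factors (1,1,1,1,1,1,1,1).

Computing H_k = (kernel of ∂_k) / (image of ∂_{k+1}):

  H_0: rank C_0 − rank ∂_1 = 9 − 8 = 1, and the invariant factors of ∂_1 are all 1, so H_0 = Z.
  H_1: rank ker ∂_1 − rank ∂_2 = (12 − 8) − 0 = 4, and there is no ∂_2, so H_1 = Z^4.

(K is a triangulation of a wedge of 4 circles.)

H_0 ≅ Z,  H_1 ≅ Z^4.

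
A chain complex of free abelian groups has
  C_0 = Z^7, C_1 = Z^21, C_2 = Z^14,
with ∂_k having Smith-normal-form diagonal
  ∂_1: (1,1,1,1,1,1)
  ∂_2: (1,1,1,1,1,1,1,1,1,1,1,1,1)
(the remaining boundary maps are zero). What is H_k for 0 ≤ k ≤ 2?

H_0 = Z,  H_1 = Z^2,  H_2 = Z.

H_0: b_0 = 7 − 0 − 6 = 1; torsion from ∂_1 factors > 1: none. So H_0 = Z.
H_1: b_1 = 21 − 6 − 13 = 2; torsion from ∂_2 factors > 1: none. So H_1 = Z^2.
H_2: b_2 = 14 − 13 − 0 = 1; torsion from ∂_3 factors > 1: none. So H_2 = Z.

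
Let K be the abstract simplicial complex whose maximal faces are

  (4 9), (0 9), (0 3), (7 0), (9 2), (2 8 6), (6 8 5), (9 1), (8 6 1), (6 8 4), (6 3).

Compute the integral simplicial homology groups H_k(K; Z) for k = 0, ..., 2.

H_0 = Z,  H_1 = Z^3,  H_2 = 0.

We work with the vertex ordering 0 < 1 < 2 < 3 < 4 < 5 < 6 < 7 < 8 < 9. The simplices of K, each written with vertices in increasing order, are:

  0-simplices (10): [0], [1], [2], [3], [4], [5], [6], [7], [8], [9]
  1-simplices (16): [0,3], [0,7], [0,9], [1,6], [1,8], [1,9], [2,6], [2,8], [2,9], [3,6], [4,6], [4,8], [4,9], [5,6], [5,8], [6,8]
  2-simplices (4): [1,6,8], [2,6,8], [4,6,8], [5,6,8]

giving chain groups C_0 ≅ Z^10, C_1 ≅ Z^16, C_2 ≅ Z^4.

Boundary ∂_1: C_1 → C_0 maps an edge to its endpoints' difference, ∂[p,q] = q − p. For instance
  ∂[5,6] = [6] − [5].
This gives a 10×16 integer matrix of rank 9; reducing to Smith normal form yields diagonal entries (1,1,1,1,1,1,1,1,1).

∂_2: C_2 → C_1 maps a triangle to the signed sum of its edges. For instance
  ∂[5,6,8] = [6,8] − [5,8] + [5,6],
  ∂[1,6,8] = [6,8] − [1,8] + [1,6].
As a 16×4 matrix over Z this has rank 4, with invariant factors (1,1,1,1).

From H_k ≅ ker(∂_k) / im(∂_{k+1}) we obtain:

  H_0: rank C_0 − rank ∂_1 = 10 − 9 = 1, and the invariant factors of ∂_1 are all 1, so H_0 ≅ Z.
  H_1: rank ker ∂_1 − rank ∂_2 = (16 − 9) − 4 = 3, and the invariant factors of ∂_2 are all 1, so H_1 ≅ Z^3.
  H_2: rank ker ∂_2 − rank ∂_3 = (4 − 4) − 0 = 0, and there is no ∂_3, so H_2 ≅ 0.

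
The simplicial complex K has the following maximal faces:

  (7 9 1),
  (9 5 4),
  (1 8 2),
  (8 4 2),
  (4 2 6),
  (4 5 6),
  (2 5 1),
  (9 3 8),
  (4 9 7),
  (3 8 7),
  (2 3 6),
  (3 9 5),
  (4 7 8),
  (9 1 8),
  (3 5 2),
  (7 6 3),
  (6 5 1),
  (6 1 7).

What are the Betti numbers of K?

K has 9 vertices, 27 edges, 18 triangles.
rank ∂_0 = 0, rank ∂_1 = 8 ⇒ b_0 = 9 − 0 − 8 = 1; all invariant factors of ∂_1 are 1 so no torsion. So H_0 ≅ Z.
rank ∂_1 = 8, rank ∂_2 = 18 ⇒ b_1 = 27 − 8 − 18 = 1; ∂_2 has invariant factor(s) [2] giving torsion. So H_1 ≅ Z ⊕ Z/2.
rank ∂_2 = 18, rank ∂_3 = 0 ⇒ b_2 = 18 − 18 − 0 = 0. So H_2 ≅ 0.

b_0 = 1, b_1 = 1, b_2 = 0.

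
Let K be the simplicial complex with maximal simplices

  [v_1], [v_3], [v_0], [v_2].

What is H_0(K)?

H_0 ≅ Z^4.

Fix the vertex order v_0 < v_1 < v_2 < v_3 and write every simplex with vertices in increasing order. Then dim K = 0 and the simplices of K are:

  0-simplices (4): [v_0], [v_1], [v_2], [v_3]

so the chain groups are C_0 ≅ Z^4.

Now H_k = ker ∂_k / im ∂_{k+1}, so:

  H_0: rank C_0 − rank ∂_1 = 4 − 0 = 4, and there is no ∂_1, so H_0 = Z^4.

(K is a triangulation of a set of 4 points.)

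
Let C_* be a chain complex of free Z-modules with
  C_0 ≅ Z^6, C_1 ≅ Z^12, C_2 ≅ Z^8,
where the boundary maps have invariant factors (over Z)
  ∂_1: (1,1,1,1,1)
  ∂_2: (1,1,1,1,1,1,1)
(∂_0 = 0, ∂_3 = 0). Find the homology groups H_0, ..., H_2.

H_0 = Z,  H_1 = 0,  H_2 = Z.

H_0: b_0 = 6 − 0 − 5 = 1; torsion from ∂_1 factors > 1: none. So H_0 = Z.
H_1: b_1 = 12 − 5 − 7 = 0; torsion from ∂_2 factors > 1: none. So H_1 = 0.
H_2: b_2 = 8 − 7 − 0 = 1; torsion from ∂_3 factors > 1: none. So H_2 = Z.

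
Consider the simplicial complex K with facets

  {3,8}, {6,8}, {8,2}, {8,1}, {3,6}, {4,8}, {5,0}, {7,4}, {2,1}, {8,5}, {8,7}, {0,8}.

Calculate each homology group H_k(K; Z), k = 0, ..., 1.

H_0 ≅ Z,  H_1 ≅ Z^4.

We work with the vertex ordering 0 < 1 < 2 < 3 < 4 < 5 < 6 < 7 < 8. The simplices of K, each written with vertices in increasing order, are:

  0-simplices (9): [0], [1], [2], [3], [4], [5], [6], [7], [8]
  1-simplices (12): [0,5], [0,8], [1,2], [1,8], [2,8], [3,6], [3,8], [4,7], [4,8], [5,8], [6,8], [7,8]

so the chain groups are C_0 ≅ Z^9, C_1 ≅ Z^12.

The boundary map ∂_1: C_1 → C_0 sends each edge [p,q] (with p < q) to q − p. For instance
  ∂[2,8] = [8] − [2].
The resulting 9×12 matrix has rank 8, and its Smith normal form has invariant factors (1,1,1,1,1,1,1,1).

From H_k ≅ ker(∂_k) / im(∂_{k+1}) we obtain:

  H_0: rank C_0 − rank ∂_1 = 9 − 8 = 1, and the invariant factors of ∂_1 are all 1, so H_0 ≅ Z.
  H_1: rank ker ∂_1 − rank ∂_2 = (12 − 8) − 0 = 4, and there is no ∂_2, so H_1 ≅ Z^4.

As a check, the Euler characteristic is 9 − 12 = -3, which agrees with 1 − 4 = -3.
(K is a triangulation of a wedge of 4 circles.)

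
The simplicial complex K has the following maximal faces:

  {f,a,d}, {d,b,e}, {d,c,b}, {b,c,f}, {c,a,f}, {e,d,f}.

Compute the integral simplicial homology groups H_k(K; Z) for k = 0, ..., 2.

Order the vertices as a < b < c < d < e < f. Listing each simplex with vertices in this order, K has dimension 2 with simplices:

  0-simplices (6): a, b, c, d, e, f
  1-simplices (12): ac, ad, af, bc, bd, be, bf, cd, cf, de, df, ef
  2-simplices (6): acf, adf, bcd, bcf, bde, def

Hence C_0 ≅ Z^6, C_1 ≅ Z^12, C_2 ≅ Z^6.

The boundary map ∂_1: C_1 → C_0 is given by ∂[p,q] = [q] − [p]. For instance
  ∂bf = f − b.
The resulting 6×12 matrix has rank 5, and its Smith normal form has invariant factors (1,1,1,1,1).

The boundary map ∂_2: C_2 → C_1 sends each 2-simplex [p,q,r] to [q,r] − [p,r] + [p,q]. For instance
  ∂bcd = cd − bd + bc,
  ∂bde = de − be + bd.
As a 12×6 matrix over Z this has rank 6, with invariant factors (1,1,1,1,1,1).

Now H_k = ker ∂_k / im ∂_{k+1}, so:

  H_0: rank C_0 − rank ∂_1 = 6 − 5 = 1, and the invariant factors of ∂_1 are all 1, so H_0 ≅ Z.
  H_1: rank ker ∂_1 − rank ∂_2 = (12 − 5) − 6 = 1, and the invariant factors of ∂_2 are all 1, so H_1 ≅ Z.
  H_2: rank ker ∂_2 − rank ∂_3 = (6 − 6) − 0 = 0, and there is no ∂_3, so H_2 ≅ 0.

As a check, the Euler characteristic is 6 − 12 + 6 = 0, which agrees with 1 − 1 + 0 = 0.
(K is a triangulation of the cylinder S^1 x I.)

H_0 ≅ Z,  H_1 ≅ Z,  H_2 = 0.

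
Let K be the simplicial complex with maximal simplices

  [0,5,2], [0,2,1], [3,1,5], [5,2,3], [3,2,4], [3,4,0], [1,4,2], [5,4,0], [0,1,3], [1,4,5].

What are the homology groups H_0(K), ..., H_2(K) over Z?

H_0 ≅ Z,  H_1 ≅ Z/2,  H_2 = 0.

Order the vertices as 0 < 1 < 2 < 3 < 4 < 5. Listing each simplex with vertices in this order, K has dimension 2 with simplices:

  0-simplices (6): [0], [1], [2], [3], [4], [5]
  1-simplices (15): [0,1], [0,2], [0,3], [0,4], [0,5], [1,2], [1,3], [1,4], [1,5], [2,3], [2,4], [2,5], [3,4], [3,5], [4,5]
  2-simplices (10): [0,1,2], [0,1,3], [0,2,5], [0,3,4], [0,4,5], [1,2,4], [1,3,5], [1,4,5], [2,3,4], [2,3,5]

so the chain groups are C_0 ≅ Z^6, C_1 ≅ Z^15, C_2 ≅ Z^10.

∂_1: C_1 → C_0 is given by ∂[p,q] = [q] − [p].
The 6×15 boundary matrix has rank 5 and Smith normal form diag(1,1,1,1,1).

Boundary ∂_2: C_2 → C_1 acts by ∂[p,q,r] = [q,r] − [p,r] + [p,q]. For instance
  ∂[2,3,5] = [3,5] − [2,5] + [2,3],
  ∂[1,4,5] = [4,5] − [1,5] + [1,4].
As a 15×10 matrix over Z this has rank 10, with invariant factors (1,1,1,1,1,1,1,1,1,2).

From H_k ≅ ker(∂_k) / im(∂_{k+1}) we obtain:

  H_0: rank C_0 − rank ∂_1 = 6 − 5 = 1, and the invariant factors of ∂_1 are all 1, so H_0 ≅ Z.
  H_1: rank ker ∂_1 − rank ∂_2 = (15 − 5) − 10 = 0, and ∂_2 has invariant factor 2 > 1, so H_1 ≅ Z/2.
  H_2: rank ker ∂_2 − rank ∂_3 = (10 − 10) − 0 = 0, and there is no ∂_3, so H_2 ≅ 0.

As a check, the Euler characteristic is 6 − 15 + 10 = 1, which agrees with 1 − 0 + 0 = 1.
(K is a triangulation of the real projective plane RP^2.)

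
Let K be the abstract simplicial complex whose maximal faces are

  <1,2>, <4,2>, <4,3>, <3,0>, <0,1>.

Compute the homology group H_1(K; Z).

Take the total order 0 < 1 < 2 < 3 < 4 on the vertex set. Then K (dimension 1) consists of the simplices:

  0-simplices (5): [0], [1], [2], [3], [4]
  1-simplices (5): [0,1], [0,3], [1,2], [2,4], [3,4]

giving chain groups C_0 ≅ Z^5, C_1 ≅ Z^5.

∂_1: C_1 → C_0 maps an edge to its endpoints' difference, ∂[p,q] = q − p. For instance
  ∂[0,1] = [1] − [0].
As a 5×5 matrix over Z this has rank 4, with invariant factors (1,1,1,1).

Reading off H_k = ker ∂_k / im ∂_{k+1}:

  H_1: rank ker ∂_1 − rank ∂_2 = (5 − 4) − 0 = 1, and there is no ∂_2, so H_1 ≅ Z.

(K is a triangulation of the circle S^1.)

H_1 ≅ Z.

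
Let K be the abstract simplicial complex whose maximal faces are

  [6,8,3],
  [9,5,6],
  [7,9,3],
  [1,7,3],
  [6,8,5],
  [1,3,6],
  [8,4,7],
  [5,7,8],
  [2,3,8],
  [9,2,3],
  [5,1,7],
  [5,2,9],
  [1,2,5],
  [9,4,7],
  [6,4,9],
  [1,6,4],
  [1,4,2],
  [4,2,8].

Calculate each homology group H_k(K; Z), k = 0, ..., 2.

H_0 = Z,  H_1 = Z^2,  H_2 = Z.

Take the total order 1 < 2 < 3 < 4 < 5 < 6 < 7 < 8 < 9 on the vertex set. Then K (dimension 2) consists of the simplices:

  0-simplices (9): [1], [2], [3], [4], [5], [6], [7], [8], [9]
  1-simplices (27): (27 of them)
  2-simplices (18): [1,2,4], [1,2,5], [1,3,6], [1,3,7], [1,4,6], [1,5,7], [2,3,8], [2,3,9], [2,4,8], [2,5,9], [3,6,8], [3,7,9], [4,6,9], [4,7,8], [4,7,9], [5,6,8], [5,6,9], [5,7,8]

so the chain groups are C_0 ≅ Z^9, C_1 ≅ Z^27, C_2 ≅ Z^18.

Boundary ∂_1: C_1 → C_0 maps an edge to its endpoints' difference, ∂[p,q] = q − p. For instance
  ∂[1,7] = [7] − [1].
This gives a 9×27 integer matrix of rank 8; reducing to Smith normal form yields diagonal entries (1,1,1,1,1,1,1,1).

Boundary ∂_2: C_2 → C_1 sends each 2-simplex [p,q,r] to [q,r] − [p,r] + [p,q]. For instance
  ∂[1,3,7] = [3,7] − [1,7] + [1,3],
  ∂[2,3,9] = [3,9] − [2,9] + [2,3].
This gives a 27×18 integer matrix of rank 17; reducing to Smith normal form yields diagonal entries (1,1,1,1,1,1,1,1,1,1,1,1,1,1,1,1,1).

Now H_k = ker ∂_k / im ∂_{k+1}, so:

  H_0: rank C_0 − rank ∂_1 = 9 − 8 = 1, and the invariant factors of ∂_1 are all 1, so H_0 ≅ Z.
  H_1: rank ker ∂_1 − rank ∂_2 = (27 − 8) − 17 = 2, and the invariant factors of ∂_2 are all 1, so H_1 ≅ Z^2.
  H_2: rank ker ∂_2 − rank ∂_3 = (18 − 17) − 0 = 1, and there is no ∂_3, so H_2 ≅ Z.

As a check, the Euler characteristic is 9 − 27 + 18 = 0, which agrees with 1 − 2 + 1 = 0.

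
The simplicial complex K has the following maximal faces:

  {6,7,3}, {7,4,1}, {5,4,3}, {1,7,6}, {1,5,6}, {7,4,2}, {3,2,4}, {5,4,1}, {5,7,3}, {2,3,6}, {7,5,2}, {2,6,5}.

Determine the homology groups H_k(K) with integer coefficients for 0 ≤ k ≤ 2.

We work with the vertex ordering 1 < 2 < 3 < 4 < 5 < 6 < 7. The simplices of K, each written with vertices in increasing order, are:

  0-simplices (7): [1], [2], [3], [4], [5], [6], [7]
  1-simplices (18): [1,4], [1,5], [1,6], [1,7], [2,3], [2,4], [2,5], [2,6], [2,7], [3,4], [3,5], [3,6], [3,7], [4,5], [4,7], [5,6], [5,7], [6,7]
  2-simplices (12): [1,4,5], [1,4,7], [1,5,6], [1,6,7], [2,3,4], [2,3,6], [2,4,7], [2,5,6], [2,5,7], [3,4,5], [3,5,7], [3,6,7]

giving chain groups C_0 ≅ Z^7, C_1 ≅ Z^18, C_2 ≅ Z^12.

Boundary ∂_1: C_1 → C_0 maps an edge to its endpoints' difference, ∂[p,q] = q − p.
The 7×18 boundary matrix has rank 6 and Smith normal form diag(1,1,1,1,1,1).

The boundary map ∂_2: C_2 → C_1 acts by ∂[p,q,r] = [q,r] − [p,r] + [p,q]. For instance
  ∂[2,3,4] = [3,4] − [2,4] + [2,3],
  ∂[1,4,5] = [4,5] − [1,5] + [1,4].
The 18×12 boundary matrix has rank 12 and Smith normal form diag(1,1,1,1,1,1,1,1,1,1,1,2).

Now H_k = ker ∂_k / im ∂_{k+1}, so:

  H_0: rank C_0 − rank ∂_1 = 7 − 6 = 1, and the invariant factors of ∂_1 are all 1, so H_0 = Z.
  H_1: rank ker ∂_1 − rank ∂_2 = (18 − 6) − 12 = 0, and ∂_2 has invariant factor 2 > 1, so H_1 = Z/2.
  H_2: rank ker ∂_2 − rank ∂_3 = (12 − 12) − 0 = 0, and there is no ∂_3, so H_2 = 0.

As a check, the Euler characteristic is 7 − 18 + 12 = 1, which agrees with 1 − 0 + 0 = 1.
(K is a triangulation of the real projective plane RP^2.)

H_0 = Z,  H_1 = Z/2,  H_2 = 0.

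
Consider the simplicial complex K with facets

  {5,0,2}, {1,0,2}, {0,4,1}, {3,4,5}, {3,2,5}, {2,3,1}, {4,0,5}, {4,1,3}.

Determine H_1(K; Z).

H_1 ≅ 0.

We work with the vertex ordering 0 < 1 < 2 < 3 < 4 < 5. The simplices of K, each written with vertices in increasing order, are:

  0-simplices (6): [0], [1], [2], [3], [4], [5]
  1-simplices (12): [0,1], [0,2], [0,4], [0,5], [1,2], [1,3], [1,4], [2,3], [2,5], [3,4], [3,5], [4,5]
  2-simplices (8): [0,1,2], [0,1,4], [0,2,5], [0,4,5], [1,2,3], [1,3,4], [2,3,5], [3,4,5]

Hence C_0 ≅ Z^6, C_1 ≅ Z^12, C_2 ≅ Z^8.

The boundary map ∂_1: C_1 → C_0 sends each edge [p,q] (with p < q) to q − p.
The resulting 6×12 matrix has rank 5, and its Smith normal form has invariant factors (1,1,1,1,1).

∂_2: C_2 → C_1 sends each 2-simplex [p,q,r] to [q,r] − [p,r] + [p,q]. For instance
  ∂[0,2,5] = [2,5] − [0,5] + [0,2],
  ∂[1,2,3] = [2,3] − [1,3] + [1,2].
As a 12×8 matrix over Z this has rank 7, with invariant factors (1,1,1,1,1,1,1).

Computing H_k = (kernel of ∂_k) / (image of ∂_{k+1}):

  H_1: rank ker ∂_1 − rank ∂_2 = (12 − 5) − 7 = 0, and the invariant factors of ∂_2 are all 1, so H_1 ≅ 0.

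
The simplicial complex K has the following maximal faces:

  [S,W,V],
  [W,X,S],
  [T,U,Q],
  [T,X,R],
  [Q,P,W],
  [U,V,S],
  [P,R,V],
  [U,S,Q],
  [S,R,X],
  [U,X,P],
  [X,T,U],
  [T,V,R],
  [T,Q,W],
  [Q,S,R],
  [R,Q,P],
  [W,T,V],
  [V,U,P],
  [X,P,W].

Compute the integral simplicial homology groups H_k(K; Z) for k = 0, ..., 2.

Order the vertices as P < Q < R < S < T < U < V < W < X. Listing each simplex with vertices in this order, K has dimension 2 with simplices:

  0-simplices (9): P, Q, R, S, T, U, V, W, X
  1-simplices (27): PQ, PR, PU, PV, PW, PX, QR, QS, QT, QU, QW, RS, RT, RV, RX, SU, SV, SW, SX, TU, TV, TW, TX, UV, UX, VW, WX
  2-simplices (18): PQR, PQW, PRV, PUV, PUX, PWX, QRS, QSU, QTU, QTW, RSX, RTV, RTX, SUV, SVW, SWX, TUX, TVW

Hence C_0 ≅ Z^9, C_1 ≅ Z^27, C_2 ≅ Z^18.

∂_1: C_1 → C_0 maps an edge to its endpoints' difference, ∂[p,q] = q − p. For instance
  ∂PX = X − P.
As a 9×27 matrix over Z this has rank 8, with invariant factors (1,1,1,1,1,1,1,1).

The boundary map ∂_2: C_2 → C_1 maps a triangle to the signed sum of its edges. For instance
  ∂SWX = WX − SX + SW,
  ∂RSX = SX − RX + RS.
This gives a 27×18 integer matrix of rank 17; reducing to Smith normal form yields diagonal entries (1,1,1,1,1,1,1,1,1,1,1,1,1,1,1,1,1).

Computing H_k = (kernel of ∂_k) / (image of ∂_{k+1}):

  H_0: rank C_0 − rank ∂_1 = 9 − 8 = 1, and the invariant factors of ∂_1 are all 1, so H_0 = Z.
  H_1: rank ker ∂_1 − rank ∂_2 = (27 − 8) − 17 = 2, and the invariant factors of ∂_2 are all 1, so H_1 = Z^2.
  H_2: rank ker ∂_2 − rank ∂_3 = (18 − 17) − 0 = 1, and there is no ∂_3, so H_2 = Z.

H_0 = Z,  H_1 = Z^2,  H_2 = Z.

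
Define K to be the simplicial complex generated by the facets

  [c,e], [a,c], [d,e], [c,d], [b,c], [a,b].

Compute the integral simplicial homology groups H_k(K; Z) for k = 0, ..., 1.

H_0 = Z,  H_1 = Z^2.

K has 5 vertices, 6 edges.
rank ∂_0 = 0, rank ∂_1 = 4 ⇒ b_0 = 5 − 0 − 4 = 1; all invariant factors of ∂_1 are 1 so no torsion. So H_0 ≅ Z.
rank ∂_1 = 4, rank ∂_2 = 0 ⇒ b_1 = 6 − 4 − 0 = 2. So H_1 ≅ Z^2.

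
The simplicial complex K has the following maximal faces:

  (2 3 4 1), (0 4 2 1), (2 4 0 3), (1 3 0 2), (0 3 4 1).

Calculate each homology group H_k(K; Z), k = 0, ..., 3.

H_0 ≅ Z,  H_1 = 0,  H_2 = 0,  H_3 ≅ Z.

Order the vertices as 0 < 1 < 2 < 3 < 4. Listing each simplex with vertices in this order, K has dimension 3 with simplices:

  0-simplices (5): [0], [1], [2], [3], [4]
  1-simplices (10): [0,1], [0,2], [0,3], [0,4], [1,2], [1,3], [1,4], [2,3], [2,4], [3,4]
  2-simplices (10): [0,1,2], [0,1,3], [0,1,4], [0,2,3], [0,2,4], [0,3,4], [1,2,3], [1,2,4], [1,3,4], [2,3,4]
  3-simplices (5): [0,1,2,3], [0,1,2,4], [0,1,3,4], [0,2,3,4], [1,2,3,4]

Hence C_0 ≅ Z^5, C_1 ≅ Z^10, C_2 ≅ Z^10, C_3 ≅ Z^5.

Boundary ∂_1: C_1 → C_0 sends each edge [p,q] (with p < q) to q − p. For instance
  ∂[1,2] = [2] − [1].
The resulting 5×10 matrix has rank 4, and its Smith normal form has invariant factors (1,1,1,1).

The boundary map ∂_2: C_2 → C_1 acts by ∂[p,q,r] = [q,r] − [p,r] + [p,q]. For instance
  ∂[1,3,4] = [3,4] − [1,4] + [1,3],
  ∂[0,1,2] = [1,2] − [0,2] + [0,1].
The 10×10 boundary matrix has rank 6 and Smith normal form diag(1,1,1,1,1,1).

Boundary ∂_3: C_3 → C_2 sends each 3-simplex σ to the alternating sum Σ_i (−1)^i (σ with its i-th vertex removed). For instance
  ∂[1,2,3,4] = [2,3,4] − [1,3,4] + [1,2,4] − [1,2,3],
  ∂[0,1,2,3] = [1,2,3] − [0,2,3] + [0,1,3] − [0,1,2].
The resulting 10×5 matrix has rank 4, and its Smith normal form has invariant factors (1,1,1,1).

Now H_k = ker ∂_k / im ∂_{k+1}, so:

  H_0: rank C_0 − rank ∂_1 = 5 − 4 = 1, and the invariant factors of ∂_1 are all 1, so H_0 ≅ Z.
  H_1: rank ker ∂_1 − rank ∂_2 = (10 − 4) − 6 = 0, and the invariant factors of ∂_2 are all 1, so H_1 ≅ 0.
  H_2: rank ker ∂_2 − rank ∂_3 = (10 − 6) − 4 = 0, and the invariant factors of ∂_3 are all 1, so H_2 ≅ 0.
  H_3: rank ker ∂_3 − rank ∂_4 = (5 − 4) − 0 = 1, and there is no ∂_4, so H_3 ≅ Z.

As a check, the Euler characteristic is 5 − 10 + 10 − 5 = 0, which agrees with 1 − 0 + 0 − 1 = 0.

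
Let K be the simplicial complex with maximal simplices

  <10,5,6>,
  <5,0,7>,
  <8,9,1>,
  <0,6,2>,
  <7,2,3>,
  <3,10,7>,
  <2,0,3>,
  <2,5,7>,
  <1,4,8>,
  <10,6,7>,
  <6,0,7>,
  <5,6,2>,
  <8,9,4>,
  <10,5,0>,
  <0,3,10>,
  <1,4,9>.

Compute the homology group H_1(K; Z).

We work with the vertex ordering 0 < 1 < 2 < 3 < 4 < 5 < 6 < 7 < 8 < 9 < 10. The simplices of K, each written with vertices in increasing order, are:

  0-simplices (11): [0], [1], [2], [3], [4], [5], [6], [7], [8], [9], [10]
  1-simplices (24): (24 of them)
  2-simplices (16): [0,2,3], [0,2,6], [0,3,10], [0,5,7], [0,5,10], [0,6,7], [1,4,8], [1,4,9], [1,8,9], [2,3,7], [2,5,6], [2,5,7], [3,7,10], [4,8,9], [5,6,10], [6,7,10]

Hence C_0 ≅ Z^11, C_1 ≅ Z^24, C_2 ≅ Z^16.

The boundary map ∂_1: C_1 → C_0 sends each edge [p,q] (with p < q) to q − p. For instance
  ∂[6,7] = [7] − [6].
The resulting 11×24 matrix has rank 9, and its Smith normal form has invariant factors (1,1,1,1,1,1,1,1,1).

∂_2: C_2 → C_1 acts by ∂[p,q,r] = [q,r] − [p,r] + [p,q]. For instance
  ∂[1,4,9] = [4,9] − [1,9] + [1,4],
  ∂[1,4,8] = [4,8] − [1,8] + [1,4].
The 24×16 boundary matrix has rank 15 and Smith normal form diag(1,1,1,1,1,1,1,1,1,1,1,1,1,1,2).

Computing H_k = (kernel of ∂_k) / (image of ∂_{k+1}):

  H_1: rank ker ∂_1 − rank ∂_2 = (24 − 9) − 15 = 0, and ∂_2 has invariant factor 2 > 1, so H_1 ≅ Z/2.

H_1 ≅ Z/2.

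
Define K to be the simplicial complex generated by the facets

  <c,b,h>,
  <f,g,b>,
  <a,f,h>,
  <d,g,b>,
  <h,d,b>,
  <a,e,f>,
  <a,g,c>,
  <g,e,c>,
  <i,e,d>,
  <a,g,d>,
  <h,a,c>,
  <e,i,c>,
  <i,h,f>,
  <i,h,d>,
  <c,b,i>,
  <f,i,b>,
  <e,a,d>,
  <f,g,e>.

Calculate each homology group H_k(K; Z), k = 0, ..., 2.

H_0 ≅ Z,  H_1 ≅ Z ⊕ Z/2Z,  H_2 = 0.

Take the total order a < b < c < d < e < f < g < h < i on the vertex set. Then K (dimension 2) consists of the simplices:

  0-simplices (9): a, b, c, d, e, f, g, h, i
  1-simplices (27): ac, ad, ae, af, ag, ah, bc, bd, bf, bg, bh, bi, ce, cg, ch, ci, de, dg, dh, di, ef, eg, ei, fg, fh, fi, hi
  2-simplices (18): acg, ach, ade, adg, aef, afh, bch, bci, bdg, bdh, bfg, bfi, ceg, cei, dei, dhi, efg, fhi

so the chain groups are C_0 ≅ Z^9, C_1 ≅ Z^27, C_2 ≅ Z^18.

∂_1: C_1 → C_0 is given by ∂[p,q] = [q] − [p].
The 9×27 boundary matrix has rank 8 and Smith normal form diag(1,1,1,1,1,1,1,1).

∂_2: C_2 → C_1 maps a triangle to the signed sum of its edges. For instance
  ∂dei = ei − di + de,
  ∂adg = dg − ag + ad.
The 27×18 boundary matrix has rank 18 and Smith normal form diag(1,1,1,1,1,1,1,1,1,1,1,1,1,1,1,1,1,2).

Now H_k = ker ∂_k / im ∂_{k+1}, so:

  H_0: rank C_0 − rank ∂_1 = 9 − 8 = 1, and the invariant factors of ∂_1 are all 1, so H_0 = Z.
  H_1: rank ker ∂_1 − rank ∂_2 = (27 − 8) − 18 = 1, and ∂_2 has invariant factor 2 > 1, so H_1 = Z ⊕ Z/2Z.
  H_2: rank ker ∂_2 − rank ∂_3 = (18 − 18) − 0 = 0, and there is no ∂_3, so H_2 = 0.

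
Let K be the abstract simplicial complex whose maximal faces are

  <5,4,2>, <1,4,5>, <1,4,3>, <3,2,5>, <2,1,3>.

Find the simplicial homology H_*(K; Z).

H_0 = Z,  H_1 = Z,  H_2 = 0.

We work with the vertex ordering 1 < 2 < 3 < 4 < 5. The simplices of K, each written with vertices in increasing order, are:

  0-simplices (5): [1], [2], [3], [4], [5]
  1-simplices (10): [1,2], [1,3], [1,4], [1,5], [2,3], [2,4], [2,5], [3,4], [3,5], [4,5]
  2-simplices (5): [1,2,3], [1,3,4], [1,4,5], [2,3,5], [2,4,5]

so the chain groups are C_0 ≅ Z^5, C_1 ≅ Z^10, C_2 ≅ Z^5.

∂_1: C_1 → C_0 is given by ∂[p,q] = [q] − [p].
As a 5×10 matrix over Z this has rank 4, with invariant factors (1,1,1,1).

Boundary ∂_2: C_2 → C_1 maps a triangle to the signed sum of its edges. For instance
  ∂[2,3,5] = [3,5] − [2,5] + [2,3],
  ∂[1,4,5] = [4,5] − [1,5] + [1,4].
As a 10×5 matrix over Z this has rank 5, with invariant factors (1,1,1,1,1).

Now H_k = ker ∂_k / im ∂_{k+1}, so:

  H_0: rank C_0 − rank ∂_1 = 5 − 4 = 1, and the invariant factors of ∂_1 are all 1, so H_0 = Z.
  H_1: rank ker ∂_1 − rank ∂_2 = (10 − 4) − 5 = 1, and the invariant factors of ∂_2 are all 1, so H_1 = Z.
  H_2: rank ker ∂_2 − rank ∂_3 = (5 − 5) − 0 = 0, and there is no ∂_3, so H_2 = 0.

As a check, the Euler characteristic is 5 − 10 + 5 = 0, which agrees with 1 − 1 + 0 = 0.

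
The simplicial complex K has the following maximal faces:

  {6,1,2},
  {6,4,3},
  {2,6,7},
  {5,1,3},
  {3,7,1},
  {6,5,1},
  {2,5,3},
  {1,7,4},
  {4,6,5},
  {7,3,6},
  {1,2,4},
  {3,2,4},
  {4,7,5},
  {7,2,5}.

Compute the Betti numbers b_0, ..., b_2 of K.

Take the total order 1 < 2 < 3 < 4 < 5 < 6 < 7 on the vertex set. Then K (dimension 2) consists of the simplices:

  0-simplices (7): [1], [2], [3], [4], [5], [6], [7]
  1-simplices (21): [1,2], [1,3], [1,4], [1,5], [1,6], [1,7], [2,3], [2,4], [2,5], [2,6], [2,7], [3,4], [3,5], [3,6], [3,7], [4,5], [4,6], [4,7], [5,6], [5,7], [6,7]
  2-simplices (14): [1,2,4], [1,2,6], [1,3,5], [1,3,7], [1,4,7], [1,5,6], [2,3,4], [2,3,5], [2,5,7], [2,6,7], [3,4,6], [3,6,7], [4,5,6], [4,5,7]

giving chain groups C_0 ≅ Z^7, C_1 ≅ Z^21, C_2 ≅ Z^14.

The boundary map ∂_1: C_1 → C_0 is given by ∂[p,q] = [q] − [p]. For instance
  ∂[3,6] = [6] − [3].
The resulting 7×21 matrix has rank 6, and its Smith normal form has invariant factors (1,1,1,1,1,1).

The boundary map ∂_2: C_2 → C_1 maps a triangle to the signed sum of its edges. For instance
  ∂[3,6,7] = [6,7] − [3,7] + [3,6],
  ∂[2,3,4] = [3,4] − [2,4] + [2,3].
The 21×14 boundary matrix has rank 13 and Smith normal form diag(1,1,1,1,1,1,1,1,1,1,1,1,1).

Computing H_k = (kernel of ∂_k) / (image of ∂_{k+1}):

  H_0: rank C_0 − rank ∂_1 = 7 − 6 = 1, and the invariant factors of ∂_1 are all 1, so H_0 = Z.
  H_1: rank ker ∂_1 − rank ∂_2 = (21 − 6) − 13 = 2, and the invariant factors of ∂_2 are all 1, so H_1 = Z^2.
  H_2: rank ker ∂_2 − rank ∂_3 = (14 − 13) − 0 = 1, and there is no ∂_3, so H_2 = Z.

Hence the Betti numbers are b_0 = 1, b_1 = 2, b_2 = 1.

b_0 = 1, b_1 = 2, b_2 = 1.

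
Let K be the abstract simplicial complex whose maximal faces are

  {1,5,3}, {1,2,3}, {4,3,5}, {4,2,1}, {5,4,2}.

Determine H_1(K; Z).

Fix the vertex order 1 < 2 < 3 < 4 < 5 and write every simplex with vertices in increasing order. Then dim K = 2 and the simplices of K are:

  0-simplices (5): [1], [2], [3], [4], [5]
  1-simplices (10): [1,2], [1,3], [1,4], [1,5], [2,3], [2,4], [2,5], [3,4], [3,5], [4,5]
  2-simplices (5): [1,2,3], [1,2,4], [1,3,5], [2,4,5], [3,4,5]

giving chain groups C_0 ≅ Z^5, C_1 ≅ Z^10, C_2 ≅ Z^5.

Boundary ∂_1: C_1 → C_0 sends each edge [p,q] (with p < q) to q − p.
This gives a 5×10 integer matrix of rank 4; reducing to Smith normal form yields diagonal entries (1,1,1,1).

∂_2: C_2 → C_1 maps a triangle to the signed sum of its edges. For instance
  ∂[3,4,5] = [4,5] − [3,5] + [3,4],
  ∂[1,3,5] = [3,5] − [1,5] + [1,3].
This gives a 10×5 integer matrix of rank 5; reducing to Smith normal form yields diagonal entries (1,1,1,1,1).

From H_k ≅ ker(∂_k) / im(∂_{k+1}) we obtain:

  H_1: rank ker ∂_1 − rank ∂_2 = (10 − 4) − 5 = 1, and the invariant factors of ∂_2 are all 1, so H_1 ≅ Z.

H_1 ≅ Z.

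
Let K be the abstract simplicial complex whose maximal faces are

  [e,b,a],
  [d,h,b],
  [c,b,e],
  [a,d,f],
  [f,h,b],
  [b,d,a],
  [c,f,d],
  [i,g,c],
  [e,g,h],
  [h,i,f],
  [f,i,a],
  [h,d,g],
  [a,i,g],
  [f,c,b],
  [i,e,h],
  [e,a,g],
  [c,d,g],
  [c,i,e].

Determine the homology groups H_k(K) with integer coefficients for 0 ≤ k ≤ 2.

Take the total order a < b < c < d < e < f < g < h < i on the vertex set. Then K (dimension 2) consists of the simplices:

  0-simplices (9): a, b, c, d, e, f, g, h, i
  1-simplices (27): ab, ad, ae, af, ag, ai, bc, bd, be, bf, bh, cd, ce, cf, cg, ci, df, dg, dh, eg, eh, ei, fh, fi, gh, gi, hi
  2-simplices (18): abd, abe, adf, aeg, afi, agi, bce, bcf, bdh, bfh, cdf, cdg, cei, cgi, dgh, egh, ehi, fhi

Hence C_0 ≅ Z^9, C_1 ≅ Z^27, C_2 ≅ Z^18.

Boundary ∂_1: C_1 → C_0 sends each edge [p,q] (with p < q) to q − p. For instance
  ∂hi = i − h.
As a 9×27 matrix over Z this has rank 8, with invariant factors (1,1,1,1,1,1,1,1).

∂_2: C_2 → C_1 sends each 2-simplex [p,q,r] to [q,r] − [p,r] + [p,q]. For instance
  ∂cdf = df − cf + cd,
  ∂bce = ce − be + bc.
This gives a 27×18 integer matrix of rank 18; reducing to Smith normal form yields diagonal entries (1,1,1,1,1,1,1,1,1,1,1,1,1,1,1,1,1,2).

From H_k ≅ ker(∂_k) / im(∂_{k+1}) we obtain:

  H_0: rank C_0 − rank ∂_1 = 9 − 8 = 1, and the invariant factors of ∂_1 are all 1, so H_0 ≅ Z.
  H_1: rank ker ∂_1 − rank ∂_2 = (27 − 8) − 18 = 1, and ∂_2 has invariant factor 2 > 1, so H_1 ≅ Z ⊕ Z/2Z.
  H_2: rank ker ∂_2 − rank ∂_3 = (18 − 18) − 0 = 0, and there is no ∂_3, so H_2 ≅ 0.

As a check, the Euler characteristic is 9 − 27 + 18 = 0, which agrees with 1 − 1 + 0 = 0.

H_0 ≅ Z,  H_1 ≅ Z ⊕ Z/2Z,  H_2 = 0.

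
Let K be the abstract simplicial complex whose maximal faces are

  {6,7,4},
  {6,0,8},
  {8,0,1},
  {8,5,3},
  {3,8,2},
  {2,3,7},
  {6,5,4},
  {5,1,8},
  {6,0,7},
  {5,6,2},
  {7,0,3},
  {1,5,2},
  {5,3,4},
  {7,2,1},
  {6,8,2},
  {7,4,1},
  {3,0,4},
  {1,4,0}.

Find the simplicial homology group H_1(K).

Fix the vertex order 0 < 1 < 2 < 3 < 4 < 5 < 6 < 7 < 8 and write every simplex with vertices in increasing order. Then dim K = 2 and the simplices of K are:

  0-simplices (9): [0], [1], [2], [3], [4], [5], [6], [7], [8]
  1-simplices (27): (27 of them)
  2-simplices (18): [0,1,4], [0,1,8], [0,3,4], [0,3,7], [0,6,7], [0,6,8], [1,2,5], [1,2,7], [1,4,7], [1,5,8], [2,3,7], [2,3,8], [2,5,6], [2,6,8], [3,4,5], [3,5,8], [4,5,6], [4,6,7]

Hence C_0 ≅ Z^9, C_1 ≅ Z^27, C_2 ≅ Z^18.

The boundary map ∂_1: C_1 → C_0 maps an edge to its endpoints' difference, ∂[p,q] = q − p. For instance
  ∂[0,6] = [6] − [0].
As a 9×27 matrix over Z this has rank 8, with invariant factors (1,1,1,1,1,1,1,1).

The boundary map ∂_2: C_2 → C_1 acts by ∂[p,q,r] = [q,r] − [p,r] + [p,q]. For instance
  ∂[2,3,7] = [3,7] − [2,7] + [2,3],
  ∂[4,6,7] = [6,7] − [4,7] + [4,6].
The resulting 27×18 matrix has rank 18, and its Smith normal form has invariant factors (1,1,1,1,1,1,1,1,1,1,1,1,1,1,1,1,1,2).

From H_k ≅ ker(∂_k) / im(∂_{k+1}) we obtain:

  H_1: rank ker ∂_1 − rank ∂_2 = (27 − 8) − 18 = 1, and ∂_2 has invariant factor 2 > 1, so H_1 = Z × Z/2.

(K is a triangulation of the Klein bottle.)

H_1 ≅ Z × Z/2.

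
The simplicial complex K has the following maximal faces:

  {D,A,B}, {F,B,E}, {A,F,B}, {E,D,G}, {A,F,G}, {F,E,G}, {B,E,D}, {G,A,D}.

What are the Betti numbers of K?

b_0 = 1, b_1 = 0, b_2 = 1.

We work with the vertex ordering A < B < D < E < F < G. The simplices of K, each written with vertices in increasing order, are:

  0-simplices (6): A, B, D, E, F, G
  1-simplices (12): AB, AD, AF, AG, BD, BE, BF, DE, DG, EF, EG, FG
  2-simplices (8): ABD, ABF, ADG, AFG, BDE, BEF, DEG, EFG

Hence C_0 ≅ Z^6, C_1 ≅ Z^12, C_2 ≅ Z^8.

∂_1: C_1 → C_0 maps an edge to its endpoints' difference, ∂[p,q] = q − p. For instance
  ∂DE = E − D.
This gives a 6×12 integer matrix of rank 5; reducing to Smith normal form yields diagonal entries (1,1,1,1,1).

The boundary map ∂_2: C_2 → C_1 acts by ∂[p,q,r] = [q,r] − [p,r] + [p,q]. For instance
  ∂AFG = FG − AG + AF,
  ∂DEG = EG − DG + DE.
This gives a 12×8 integer matrix of rank 7; reducing to Smith normal form yields diagonal entries (1,1,1,1,1,1,1).

Now H_k = ker ∂_k / im ∂_{k+1}, so:

  H_0: rank C_0 − rank ∂_1 = 6 − 5 = 1, and the invariant factors of ∂_1 are all 1, so H_0 ≅ Z.
  H_1: rank ker ∂_1 − rank ∂_2 = (12 − 5) − 7 = 0, and the invariant factors of ∂_2 are all 1, so H_1 ≅ 0.
  H_2: rank ker ∂_2 − rank ∂_3 = (8 − 7) − 0 = 1, and there is no ∂_3, so H_2 ≅ Z.

As a check, the Euler characteristic is 6 − 12 + 8 = 2, which agrees with 1 − 0 + 1 = 2.
(K is a triangulation of the 2-sphere S^2.)

Hence the Betti numbers are b_0 = 1, b_1 = 0, b_2 = 1.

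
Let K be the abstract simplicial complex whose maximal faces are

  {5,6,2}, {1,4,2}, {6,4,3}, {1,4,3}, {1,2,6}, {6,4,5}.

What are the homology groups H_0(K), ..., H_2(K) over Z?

H_0 = Z,  H_1 = Z,  H_2 = 0.

Take the total order 1 < 2 < 3 < 4 < 5 < 6 on the vertex set. Then K (dimension 2) consists of the simplices:

  0-simplices (6): [1], [2], [3], [4], [5], [6]
  1-simplices (12): [1,2], [1,3], [1,4], [1,6], [2,4], [2,5], [2,6], [3,4], [3,6], [4,5], [4,6], [5,6]
  2-simplices (6): [1,2,4], [1,2,6], [1,3,4], [2,5,6], [3,4,6], [4,5,6]

Hence C_0 ≅ Z^6, C_1 ≅ Z^12, C_2 ≅ Z^6.

Boundary ∂_1: C_1 → C_0 maps an edge to its endpoints' difference, ∂[p,q] = q − p.
The resulting 6×12 matrix has rank 5, and its Smith normal form has invariant factors (1,1,1,1,1).

The boundary map ∂_2: C_2 → C_1 maps a triangle to the signed sum of its edges. For instance
  ∂[1,2,4] = [2,4] − [1,4] + [1,2],
  ∂[1,2,6] = [2,6] − [1,6] + [1,2].
This gives a 12×6 integer matrix of rank 6; reducing to Smith normal form yields diagonal entries (1,1,1,1,1,1).

From H_k ≅ ker(∂_k) / im(∂_{k+1}) we obtain:

  H_0: rank C_0 − rank ∂_1 = 6 − 5 = 1, and the invariant factors of ∂_1 are all 1, so H_0 = Z.
  H_1: rank ker ∂_1 − rank ∂_2 = (12 − 5) − 6 = 1, and the invariant factors of ∂_2 are all 1, so H_1 = Z.
  H_2: rank ker ∂_2 − rank ∂_3 = (6 − 6) − 0 = 0, and there is no ∂_3, so H_2 = 0.

As a check, the Euler characteristic is 6 − 12 + 6 = 0, which agrees with 1 − 1 + 0 = 0.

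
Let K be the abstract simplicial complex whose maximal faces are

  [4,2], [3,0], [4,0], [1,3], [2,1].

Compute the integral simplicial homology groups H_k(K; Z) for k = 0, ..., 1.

H_0 = Z,  H_1 = Z.

Order the vertices as 0 < 1 < 2 < 3 < 4. Listing each simplex with vertices in this order, K has dimension 1 with simplices:

  0-simplices (5): [0], [1], [2], [3], [4]
  1-simplices (5): [0,3], [0,4], [1,2], [1,3], [2,4]

giving chain groups C_0 ≅ Z^5, C_1 ≅ Z^5.

Boundary ∂_1: C_1 → C_0 sends each edge [p,q] (with p < q) to q − p.
This gives a 5×5 integer matrix of rank 4; reducing to Smith normal form yields diagonal entries (1,1,1,1).

Reading off H_k = ker ∂_k / im ∂_{k+1}:

  H_0: rank C_0 − rank ∂_1 = 5 − 4 = 1, and the invariant factors of ∂_1 are all 1, so H_0 = Z.
  H_1: rank ker ∂_1 − rank ∂_2 = (5 − 4) − 0 = 1, and there is no ∂_2, so H_1 = Z.

As a check, the Euler characteristic is 5 − 5 = 0, which agrees with 1 − 1 = 0.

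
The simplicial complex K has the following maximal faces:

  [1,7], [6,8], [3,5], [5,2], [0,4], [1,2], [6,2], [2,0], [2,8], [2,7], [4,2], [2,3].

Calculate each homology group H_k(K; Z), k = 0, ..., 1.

H_0 = Z,  H_1 = Z^4.

K has 9 vertices, 12 edges.
rank ∂_0 = 0, rank ∂_1 = 8 ⇒ b_0 = 9 − 0 − 8 = 1; all invariant factors of ∂_1 are 1 so no torsion. So H_0 ≅ Z.
rank ∂_1 = 8, rank ∂_2 = 0 ⇒ b_1 = 12 − 8 − 0 = 4. So H_1 ≅ Z^4.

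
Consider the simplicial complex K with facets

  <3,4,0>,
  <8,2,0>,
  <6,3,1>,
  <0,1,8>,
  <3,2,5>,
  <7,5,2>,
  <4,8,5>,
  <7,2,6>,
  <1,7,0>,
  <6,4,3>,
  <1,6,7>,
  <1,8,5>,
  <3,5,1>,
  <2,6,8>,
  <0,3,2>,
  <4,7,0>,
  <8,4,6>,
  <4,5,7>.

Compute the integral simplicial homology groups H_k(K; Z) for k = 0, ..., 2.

Take the total order 0 < 1 < 2 < 3 < 4 < 5 < 6 < 7 < 8 on the vertex set. Then K (dimension 2) consists of the simplices:

  0-simplices (9): [0], [1], [2], [3], [4], [5], [6], [7], [8]
  1-simplices (27): (27 of them)
  2-simplices (18): [0,1,7], [0,1,8], [0,2,3], [0,2,8], [0,3,4], [0,4,7], [1,3,5], [1,3,6], [1,5,8], [1,6,7], [2,3,5], [2,5,7], [2,6,7], [2,6,8], [3,4,6], [4,5,7], [4,5,8], [4,6,8]

giving chain groups C_0 ≅ Z^9, C_1 ≅ Z^27, C_2 ≅ Z^18.

The boundary map ∂_1: C_1 → C_0 is given by ∂[p,q] = [q] − [p]. For instance
  ∂[6,8] = [8] − [6].
The resulting 9×27 matrix has rank 8, and its Smith normal form has invariant factors (1,1,1,1,1,1,1,1).

Boundary ∂_2: C_2 → C_1 sends each 2-simplex [p,q,r] to [q,r] − [p,r] + [p,q]. For instance
  ∂[0,2,8] = [2,8] − [0,8] + [0,2],
  ∂[4,6,8] = [6,8] − [4,8] + [4,6].
The 27×18 boundary matrix has rank 17 and Smith normal form diag(1,1,1,1,1,1,1,1,1,1,1,1,1,1,1,1,1).

Reading off H_k = ker ∂_k / im ∂_{k+1}:

  H_0: rank C_0 − rank ∂_1 = 9 − 8 = 1, and the invariant factors of ∂_1 are all 1, so H_0 ≅ Z.
  H_1: rank ker ∂_1 − rank ∂_2 = (27 − 8) − 17 = 2, and the invariant factors of ∂_2 are all 1, so H_1 ≅ Z^2.
  H_2: rank ker ∂_2 − rank ∂_3 = (18 − 17) − 0 = 1, and there is no ∂_3, so H_2 ≅ Z.

As a check, the Euler characteristic is 9 − 27 + 18 = 0, which agrees with 1 − 2 + 1 = 0.
(K is a triangulation of the torus T^2.)

H_0 = Z,  H_1 = Z^2,  H_2 = Z.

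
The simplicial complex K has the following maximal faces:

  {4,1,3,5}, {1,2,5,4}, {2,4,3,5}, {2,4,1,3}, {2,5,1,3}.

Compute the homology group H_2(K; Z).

We work with the vertex ordering 1 < 2 < 3 < 4 < 5. The simplices of K, each written with vertices in increasing order, are:

  0-simplices (5): [1], [2], [3], [4], [5]
  1-simplices (10): [1,2], [1,3], [1,4], [1,5], [2,3], [2,4], [2,5], [3,4], [3,5], [4,5]
  2-simplices (10): [1,2,3], [1,2,4], [1,2,5], [1,3,4], [1,3,5], [1,4,5], [2,3,4], [2,3,5], [2,4,5], [3,4,5]
  3-simplices (5): [1,2,3,4], [1,2,3,5], [1,2,4,5], [1,3,4,5], [2,3,4,5]

so the chain groups are C_0 ≅ Z^5, C_1 ≅ Z^10, C_2 ≅ Z^10, C_3 ≅ Z^5.

∂_1: C_1 → C_0 sends each edge [p,q] (with p < q) to q − p. For instance
  ∂[3,5] = [5] − [3].
The resulting 5×10 matrix has rank 4, and its Smith normal form has invariant factors (1,1,1,1).

Boundary ∂_2: C_2 → C_1 sends each 2-simplex [p,q,r] to [q,r] − [p,r] + [p,q]. For instance
  ∂[2,3,5] = [3,5] − [2,5] + [2,3],
  ∂[1,4,5] = [4,5] − [1,5] + [1,4].
The resulting 10×10 matrix has rank 6, and its Smith normal form has invariant factors (1,1,1,1,1,1).

The boundary map ∂_3: C_3 → C_2 sends each 3-simplex σ to the alternating sum Σ_i (−1)^i (σ with its i-th vertex removed). For instance
  ∂[1,2,4,5] = [2,4,5] − [1,4,5] + [1,2,5] − [1,2,4],
  ∂[1,3,4,5] = [3,4,5] − [1,4,5] + [1,3,5] − [1,3,4].
The resulting 10×5 matrix has rank 4, and its Smith normal form has invariant factors (1,1,1,1).

Computing H_k = (kernel of ∂_k) / (image of ∂_{k+1}):

  H_2: rank ker ∂_2 − rank ∂_3 = (10 − 6) − 4 = 0, and the invariant factors of ∂_3 are all 1, so H_2 = 0.

(K is a triangulation of the 3-sphere S^3.)

H_2 = 0.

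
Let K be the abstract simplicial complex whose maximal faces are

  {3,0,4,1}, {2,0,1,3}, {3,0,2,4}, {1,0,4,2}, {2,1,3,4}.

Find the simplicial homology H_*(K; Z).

H_0 ≅ Z,  H_1 = 0,  H_2 = 0,  H_3 ≅ Z.

Fix the vertex order 0 < 1 < 2 < 3 < 4 and write every simplex with vertices in increasing order. Then dim K = 3 and the simplices of K are:

  0-simplices (5): [0], [1], [2], [3], [4]
  1-simplices (10): [0,1], [0,2], [0,3], [0,4], [1,2], [1,3], [1,4], [2,3], [2,4], [3,4]
  2-simplices (10): [0,1,2], [0,1,3], [0,1,4], [0,2,3], [0,2,4], [0,3,4], [1,2,3], [1,2,4], [1,3,4], [2,3,4]
  3-simplices (5): [0,1,2,3], [0,1,2,4], [0,1,3,4], [0,2,3,4], [1,2,3,4]

giving chain groups C_0 ≅ Z^5, C_1 ≅ Z^10, C_2 ≅ Z^10, C_3 ≅ Z^5.

∂_1: C_1 → C_0 is given by ∂[p,q] = [q] − [p]. For instance
  ∂[0,1] = [1] − [0].
This gives a 5×10 integer matrix of rank 4; reducing to Smith normal form yields diagonal entries (1,1,1,1).

Boundary ∂_2: C_2 → C_1 acts by ∂[p,q,r] = [q,r] − [p,r] + [p,q]. For instance
  ∂[1,3,4] = [3,4] − [1,4] + [1,3],
  ∂[0,3,4] = [3,4] − [0,4] + [0,3].
The resulting 10×10 matrix has rank 6, and its Smith normal form has invariant factors (1,1,1,1,1,1).

Boundary ∂_3: C_3 → C_2 sends each 3-simplex σ to the alternating sum Σ_i (−1)^i (σ with its i-th vertex removed). For instance
  ∂[0,2,3,4] = [2,3,4] − [0,3,4] + [0,2,4] − [0,2,3],
  ∂[0,1,2,4] = [1,2,4] − [0,2,4] + [0,1,4] − [0,1,2].
The 10×5 boundary matrix has rank 4 and Smith normal form diag(1,1,1,1).

Now H_k = ker ∂_k / im ∂_{k+1}, so:

  H_0: rank C_0 − rank ∂_1 = 5 − 4 = 1, and the invariant factors of ∂_1 are all 1, so H_0 = Z.
  H_1: rank ker ∂_1 − rank ∂_2 = (10 − 4) − 6 = 0, and the invariant factors of ∂_2 are all 1, so H_1 = 0.
  H_2: rank ker ∂_2 − rank ∂_3 = (10 − 6) − 4 = 0, and the invariant factors of ∂_3 are all 1, so H_2 = 0.
  H_3: rank ker ∂_3 − rank ∂_4 = (5 − 4) − 0 = 1, and there is no ∂_4, so H_3 = Z.

As a check, the Euler characteristic is 5 − 10 + 10 − 5 = 0, which agrees with 1 − 0 + 0 − 1 = 0.
(K is a triangulation of the 3-sphere S^3.)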